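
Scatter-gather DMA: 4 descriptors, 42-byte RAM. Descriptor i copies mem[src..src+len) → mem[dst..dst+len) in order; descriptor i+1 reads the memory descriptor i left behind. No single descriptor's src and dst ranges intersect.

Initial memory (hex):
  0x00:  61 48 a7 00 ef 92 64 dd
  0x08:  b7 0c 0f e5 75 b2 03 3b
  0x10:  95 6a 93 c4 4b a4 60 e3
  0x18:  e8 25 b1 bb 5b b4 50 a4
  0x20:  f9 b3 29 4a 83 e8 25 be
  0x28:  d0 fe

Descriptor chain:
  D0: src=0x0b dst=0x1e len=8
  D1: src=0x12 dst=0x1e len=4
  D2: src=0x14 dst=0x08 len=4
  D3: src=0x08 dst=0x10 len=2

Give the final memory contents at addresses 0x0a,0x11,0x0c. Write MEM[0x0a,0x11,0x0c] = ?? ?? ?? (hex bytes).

[0] 0x0b->0x1e len=8 : e5 75 b2 03 3b 95 6a 93
[1] 0x12->0x1e len=4 : 93 c4 4b a4
[2] 0x14->0x08 len=4 : 4b a4 60 e3
[3] 0x08->0x10 len=2 : 4b a4
query mem[0x0a]=0x60, mem[0x11]=0xa4, mem[0x0c]=0x75

MEM[0x0a,0x11,0x0c] = 60 a4 75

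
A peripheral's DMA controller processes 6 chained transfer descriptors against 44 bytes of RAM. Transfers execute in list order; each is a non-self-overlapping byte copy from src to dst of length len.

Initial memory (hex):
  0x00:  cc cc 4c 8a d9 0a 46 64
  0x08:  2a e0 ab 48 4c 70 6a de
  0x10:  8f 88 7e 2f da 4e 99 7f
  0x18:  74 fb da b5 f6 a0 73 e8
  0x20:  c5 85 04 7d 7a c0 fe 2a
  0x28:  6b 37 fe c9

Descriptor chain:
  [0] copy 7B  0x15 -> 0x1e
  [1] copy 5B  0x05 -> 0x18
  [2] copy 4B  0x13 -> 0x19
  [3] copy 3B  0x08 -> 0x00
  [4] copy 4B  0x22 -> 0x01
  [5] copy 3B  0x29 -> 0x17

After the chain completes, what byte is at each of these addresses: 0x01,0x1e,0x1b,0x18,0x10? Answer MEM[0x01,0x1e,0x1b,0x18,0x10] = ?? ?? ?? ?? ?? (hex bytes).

#0 dst[0x1e+7] := {0x4e,0x99,0x7f,0x74,0xfb,0xda,0xb5}
#1 dst[0x18+5] := {0x0a,0x46,0x64,0x2a,0xe0}
#2 dst[0x19+4] := {0x2f,0xda,0x4e,0x99}
#3 dst[0x00+3] := {0x2a,0xe0,0xab}
#4 dst[0x01+4] := {0xfb,0xda,0xb5,0xc0}
#5 dst[0x17+3] := {0x37,0xfe,0xc9}
query mem[0x01]=0xfb, mem[0x1e]=0x4e, mem[0x1b]=0x4e, mem[0x18]=0xfe, mem[0x10]=0x8f

MEM[0x01,0x1e,0x1b,0x18,0x10] = fb 4e 4e fe 8f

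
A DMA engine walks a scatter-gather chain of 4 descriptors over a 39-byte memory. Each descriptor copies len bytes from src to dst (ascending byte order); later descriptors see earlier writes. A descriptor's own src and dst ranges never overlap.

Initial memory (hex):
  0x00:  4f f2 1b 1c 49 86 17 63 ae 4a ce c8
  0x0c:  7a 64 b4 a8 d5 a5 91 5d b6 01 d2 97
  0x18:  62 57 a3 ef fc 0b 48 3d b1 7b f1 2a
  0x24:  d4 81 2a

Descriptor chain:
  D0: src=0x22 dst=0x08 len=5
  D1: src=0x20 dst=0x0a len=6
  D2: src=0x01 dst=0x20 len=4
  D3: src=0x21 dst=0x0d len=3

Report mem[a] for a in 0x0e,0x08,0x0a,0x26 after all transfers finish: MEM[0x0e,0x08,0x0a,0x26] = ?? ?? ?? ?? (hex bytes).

MEM[0x0e,0x08,0x0a,0x26] = 1c f1 b1 2a

[0] 0x22->0x08 len=5 : f1 2a d4 81 2a
[1] 0x20->0x0a len=6 : b1 7b f1 2a d4 81
[2] 0x01->0x20 len=4 : f2 1b 1c 49
[3] 0x21->0x0d len=3 : 1b 1c 49
query mem[0x0e]=0x1c, mem[0x08]=0xf1, mem[0x0a]=0xb1, mem[0x26]=0x2a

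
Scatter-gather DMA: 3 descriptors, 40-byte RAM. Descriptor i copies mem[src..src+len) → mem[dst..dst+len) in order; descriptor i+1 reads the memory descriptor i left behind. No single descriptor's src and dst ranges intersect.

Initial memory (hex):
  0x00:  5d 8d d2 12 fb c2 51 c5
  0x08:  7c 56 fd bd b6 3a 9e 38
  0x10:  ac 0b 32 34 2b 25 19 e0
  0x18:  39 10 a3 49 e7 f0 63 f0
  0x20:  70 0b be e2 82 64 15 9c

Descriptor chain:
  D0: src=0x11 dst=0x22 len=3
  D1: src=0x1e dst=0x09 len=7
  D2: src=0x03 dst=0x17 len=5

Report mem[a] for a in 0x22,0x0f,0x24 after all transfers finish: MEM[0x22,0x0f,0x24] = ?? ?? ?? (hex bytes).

[0] 0x11->0x22 len=3 : 0b 32 34
[1] 0x1e->0x09 len=7 : 63 f0 70 0b 0b 32 34
[2] 0x03->0x17 len=5 : 12 fb c2 51 c5
query mem[0x22]=0x0b, mem[0x0f]=0x34, mem[0x24]=0x34

MEM[0x22,0x0f,0x24] = 0b 34 34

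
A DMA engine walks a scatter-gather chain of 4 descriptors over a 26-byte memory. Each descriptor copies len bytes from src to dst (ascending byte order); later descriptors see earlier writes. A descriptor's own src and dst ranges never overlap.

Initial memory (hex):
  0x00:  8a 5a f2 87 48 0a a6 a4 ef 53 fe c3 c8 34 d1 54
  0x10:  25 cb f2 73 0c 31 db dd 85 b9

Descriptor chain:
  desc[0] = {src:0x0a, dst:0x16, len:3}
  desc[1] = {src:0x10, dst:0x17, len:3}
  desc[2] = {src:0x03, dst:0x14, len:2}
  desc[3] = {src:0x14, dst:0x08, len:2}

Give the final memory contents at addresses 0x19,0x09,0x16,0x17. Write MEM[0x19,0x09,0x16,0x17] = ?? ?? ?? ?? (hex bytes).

[0] 0x0a->0x16 len=3 : fe c3 c8
[1] 0x10->0x17 len=3 : 25 cb f2
[2] 0x03->0x14 len=2 : 87 48
[3] 0x14->0x08 len=2 : 87 48
query mem[0x19]=0xf2, mem[0x09]=0x48, mem[0x16]=0xfe, mem[0x17]=0x25

MEM[0x19,0x09,0x16,0x17] = f2 48 fe 25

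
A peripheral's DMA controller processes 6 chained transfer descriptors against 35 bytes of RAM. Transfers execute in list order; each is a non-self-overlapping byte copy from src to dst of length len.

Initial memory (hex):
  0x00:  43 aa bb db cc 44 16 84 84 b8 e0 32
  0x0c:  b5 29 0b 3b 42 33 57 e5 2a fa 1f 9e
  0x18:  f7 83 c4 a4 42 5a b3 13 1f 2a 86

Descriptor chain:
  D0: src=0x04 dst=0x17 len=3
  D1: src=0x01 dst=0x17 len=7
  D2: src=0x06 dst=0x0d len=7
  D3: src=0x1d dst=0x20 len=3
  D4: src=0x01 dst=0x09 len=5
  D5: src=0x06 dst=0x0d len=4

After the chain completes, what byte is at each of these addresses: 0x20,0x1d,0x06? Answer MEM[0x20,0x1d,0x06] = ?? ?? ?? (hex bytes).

D0: mem[0x17..0x19] <- [cc 44 16]
D1: mem[0x17..0x1d] <- [aa bb db cc 44 16 84]
D2: mem[0x0d..0x13] <- [16 84 84 b8 e0 32 b5]
D3: mem[0x20..0x22] <- [84 b3 13]
D4: mem[0x09..0x0d] <- [aa bb db cc 44]
D5: mem[0x0d..0x10] <- [16 84 84 aa]
query mem[0x20]=0x84, mem[0x1d]=0x84, mem[0x06]=0x16

MEM[0x20,0x1d,0x06] = 84 84 16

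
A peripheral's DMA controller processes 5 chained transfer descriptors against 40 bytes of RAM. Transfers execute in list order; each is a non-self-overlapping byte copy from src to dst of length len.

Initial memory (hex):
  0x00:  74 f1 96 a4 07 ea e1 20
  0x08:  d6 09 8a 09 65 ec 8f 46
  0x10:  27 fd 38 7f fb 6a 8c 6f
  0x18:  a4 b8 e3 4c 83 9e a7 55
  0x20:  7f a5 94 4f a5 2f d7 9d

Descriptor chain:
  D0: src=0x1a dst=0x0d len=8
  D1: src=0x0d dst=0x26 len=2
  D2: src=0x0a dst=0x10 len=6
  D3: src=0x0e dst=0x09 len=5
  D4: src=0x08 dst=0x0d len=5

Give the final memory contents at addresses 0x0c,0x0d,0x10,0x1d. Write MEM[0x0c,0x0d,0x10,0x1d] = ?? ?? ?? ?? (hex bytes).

MEM[0x0c,0x0d,0x10,0x1d] = 09 d6 8a 9e

  after D0: wrote 8B at 0x0d = e34c839ea7557fa5
  after D1: wrote 2B at 0x26 = e34c
  after D2: wrote 6B at 0x10 = 8a0965e34c83
  after D3: wrote 5B at 0x09 = 4c838a0965
  after D4: wrote 5B at 0x0d = d64c838a09
query mem[0x0c]=0x09, mem[0x0d]=0xd6, mem[0x10]=0x8a, mem[0x1d]=0x9e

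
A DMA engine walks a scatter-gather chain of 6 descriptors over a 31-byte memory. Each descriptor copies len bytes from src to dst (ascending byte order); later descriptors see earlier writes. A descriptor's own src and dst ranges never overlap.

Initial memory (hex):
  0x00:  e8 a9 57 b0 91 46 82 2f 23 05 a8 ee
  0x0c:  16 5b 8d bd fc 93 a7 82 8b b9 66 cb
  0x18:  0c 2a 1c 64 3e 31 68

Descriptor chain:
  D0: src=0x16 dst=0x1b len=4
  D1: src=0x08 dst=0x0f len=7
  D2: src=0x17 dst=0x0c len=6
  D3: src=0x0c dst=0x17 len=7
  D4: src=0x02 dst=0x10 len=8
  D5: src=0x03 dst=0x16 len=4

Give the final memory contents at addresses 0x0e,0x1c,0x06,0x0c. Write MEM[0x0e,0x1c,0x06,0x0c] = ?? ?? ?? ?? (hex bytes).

D0: mem[0x1b..0x1e] <- [66 cb 0c 2a]
D1: mem[0x0f..0x15] <- [23 05 a8 ee 16 5b 8d]
D2: mem[0x0c..0x11] <- [cb 0c 2a 1c 66 cb]
D3: mem[0x17..0x1d] <- [cb 0c 2a 1c 66 cb ee]
D4: mem[0x10..0x17] <- [57 b0 91 46 82 2f 23 05]
D5: mem[0x16..0x19] <- [b0 91 46 82]
query mem[0x0e]=0x2a, mem[0x1c]=0xcb, mem[0x06]=0x82, mem[0x0c]=0xcb

MEM[0x0e,0x1c,0x06,0x0c] = 2a cb 82 cb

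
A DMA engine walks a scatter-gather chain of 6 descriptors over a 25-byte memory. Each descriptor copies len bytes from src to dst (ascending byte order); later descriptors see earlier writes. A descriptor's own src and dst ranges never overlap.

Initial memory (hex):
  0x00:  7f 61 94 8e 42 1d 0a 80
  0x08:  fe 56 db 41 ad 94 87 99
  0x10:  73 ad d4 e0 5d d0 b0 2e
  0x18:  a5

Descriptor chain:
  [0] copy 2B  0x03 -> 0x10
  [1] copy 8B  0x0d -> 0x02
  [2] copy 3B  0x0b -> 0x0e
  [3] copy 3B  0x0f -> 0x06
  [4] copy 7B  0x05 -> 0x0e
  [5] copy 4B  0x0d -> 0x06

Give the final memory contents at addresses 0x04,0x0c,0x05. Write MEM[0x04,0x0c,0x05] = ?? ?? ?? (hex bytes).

D0: mem[0x10..0x11] <- [8e 42]
D1: mem[0x02..0x09] <- [94 87 99 8e 42 d4 e0 5d]
D2: mem[0x0e..0x10] <- [41 ad 94]
D3: mem[0x06..0x08] <- [ad 94 42]
D4: mem[0x0e..0x14] <- [8e ad 94 42 5d db 41]
D5: mem[0x06..0x09] <- [94 8e ad 94]
query mem[0x04]=0x99, mem[0x0c]=0xad, mem[0x05]=0x8e

MEM[0x04,0x0c,0x05] = 99 ad 8e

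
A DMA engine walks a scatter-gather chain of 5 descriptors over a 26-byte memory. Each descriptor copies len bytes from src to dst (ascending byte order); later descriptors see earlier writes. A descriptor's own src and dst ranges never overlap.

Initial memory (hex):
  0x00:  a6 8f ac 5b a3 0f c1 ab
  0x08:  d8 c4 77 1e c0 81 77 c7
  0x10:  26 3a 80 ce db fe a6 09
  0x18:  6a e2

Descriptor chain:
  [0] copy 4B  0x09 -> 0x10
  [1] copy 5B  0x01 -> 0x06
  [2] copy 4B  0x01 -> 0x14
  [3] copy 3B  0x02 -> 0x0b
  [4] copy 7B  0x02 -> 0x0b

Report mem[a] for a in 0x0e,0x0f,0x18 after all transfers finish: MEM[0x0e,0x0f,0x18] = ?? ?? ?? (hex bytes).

#0 dst[0x10+4] := {0xc4,0x77,0x1e,0xc0}
#1 dst[0x06+5] := {0x8f,0xac,0x5b,0xa3,0x0f}
#2 dst[0x14+4] := {0x8f,0xac,0x5b,0xa3}
#3 dst[0x0b+3] := {0xac,0x5b,0xa3}
#4 dst[0x0b+7] := {0xac,0x5b,0xa3,0x0f,0x8f,0xac,0x5b}
query mem[0x0e]=0x0f, mem[0x0f]=0x8f, mem[0x18]=0x6a

MEM[0x0e,0x0f,0x18] = 0f 8f 6a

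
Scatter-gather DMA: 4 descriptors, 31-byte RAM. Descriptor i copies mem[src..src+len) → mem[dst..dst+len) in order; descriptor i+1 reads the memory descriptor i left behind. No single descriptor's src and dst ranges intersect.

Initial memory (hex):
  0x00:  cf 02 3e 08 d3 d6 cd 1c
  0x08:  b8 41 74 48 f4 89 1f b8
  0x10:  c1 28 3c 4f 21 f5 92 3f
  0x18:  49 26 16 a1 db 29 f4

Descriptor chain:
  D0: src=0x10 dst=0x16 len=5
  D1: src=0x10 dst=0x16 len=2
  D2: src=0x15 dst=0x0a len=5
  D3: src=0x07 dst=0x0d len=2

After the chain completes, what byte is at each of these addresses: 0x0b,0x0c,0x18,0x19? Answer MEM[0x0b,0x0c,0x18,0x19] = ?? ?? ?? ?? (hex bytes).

#0 dst[0x16+5] := {0xc1,0x28,0x3c,0x4f,0x21}
#1 dst[0x16+2] := {0xc1,0x28}
#2 dst[0x0a+5] := {0xf5,0xc1,0x28,0x3c,0x4f}
#3 dst[0x0d+2] := {0x1c,0xb8}
query mem[0x0b]=0xc1, mem[0x0c]=0x28, mem[0x18]=0x3c, mem[0x19]=0x4f

MEM[0x0b,0x0c,0x18,0x19] = c1 28 3c 4f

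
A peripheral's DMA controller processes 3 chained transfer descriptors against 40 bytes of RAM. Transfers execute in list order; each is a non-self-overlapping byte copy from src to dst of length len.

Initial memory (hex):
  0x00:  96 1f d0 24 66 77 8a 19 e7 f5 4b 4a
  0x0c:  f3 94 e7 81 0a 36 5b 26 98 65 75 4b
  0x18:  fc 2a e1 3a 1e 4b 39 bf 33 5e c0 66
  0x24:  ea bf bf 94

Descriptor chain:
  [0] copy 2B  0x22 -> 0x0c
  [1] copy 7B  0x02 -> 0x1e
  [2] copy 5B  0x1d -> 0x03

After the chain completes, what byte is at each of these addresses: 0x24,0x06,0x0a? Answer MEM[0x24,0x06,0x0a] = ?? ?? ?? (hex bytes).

[0] 0x22->0x0c len=2 : c0 66
[1] 0x02->0x1e len=7 : d0 24 66 77 8a 19 e7
[2] 0x1d->0x03 len=5 : 4b d0 24 66 77
query mem[0x24]=0xe7, mem[0x06]=0x66, mem[0x0a]=0x4b

MEM[0x24,0x06,0x0a] = e7 66 4b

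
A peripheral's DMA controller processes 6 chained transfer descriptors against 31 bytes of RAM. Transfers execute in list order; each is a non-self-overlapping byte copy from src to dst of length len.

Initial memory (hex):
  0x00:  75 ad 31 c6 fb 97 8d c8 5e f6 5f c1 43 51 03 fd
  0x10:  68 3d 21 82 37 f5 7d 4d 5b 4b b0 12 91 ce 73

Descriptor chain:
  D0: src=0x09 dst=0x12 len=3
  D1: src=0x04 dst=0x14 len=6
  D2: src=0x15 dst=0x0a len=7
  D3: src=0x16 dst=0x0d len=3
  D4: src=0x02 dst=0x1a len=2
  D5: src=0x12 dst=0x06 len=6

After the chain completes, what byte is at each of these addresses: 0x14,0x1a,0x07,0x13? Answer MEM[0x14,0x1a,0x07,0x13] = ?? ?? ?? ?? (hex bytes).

#0 dst[0x12+3] := {0xf6,0x5f,0xc1}
#1 dst[0x14+6] := {0xfb,0x97,0x8d,0xc8,0x5e,0xf6}
#2 dst[0x0a+7] := {0x97,0x8d,0xc8,0x5e,0xf6,0xb0,0x12}
#3 dst[0x0d+3] := {0x8d,0xc8,0x5e}
#4 dst[0x1a+2] := {0x31,0xc6}
#5 dst[0x06+6] := {0xf6,0x5f,0xfb,0x97,0x8d,0xc8}
query mem[0x14]=0xfb, mem[0x1a]=0x31, mem[0x07]=0x5f, mem[0x13]=0x5f

MEM[0x14,0x1a,0x07,0x13] = fb 31 5f 5f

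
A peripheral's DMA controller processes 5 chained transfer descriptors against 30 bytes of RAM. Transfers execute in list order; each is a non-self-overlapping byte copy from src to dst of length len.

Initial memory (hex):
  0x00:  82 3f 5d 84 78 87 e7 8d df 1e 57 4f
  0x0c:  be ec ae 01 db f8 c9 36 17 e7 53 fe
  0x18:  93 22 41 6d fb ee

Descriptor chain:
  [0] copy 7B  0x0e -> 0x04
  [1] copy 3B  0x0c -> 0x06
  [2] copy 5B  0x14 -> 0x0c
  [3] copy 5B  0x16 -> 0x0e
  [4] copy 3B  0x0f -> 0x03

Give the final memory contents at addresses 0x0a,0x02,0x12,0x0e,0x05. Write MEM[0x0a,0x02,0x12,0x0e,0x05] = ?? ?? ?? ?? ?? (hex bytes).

MEM[0x0a,0x02,0x12,0x0e,0x05] = 17 5d 41 53 22

  after D0: wrote 7B at 0x04 = ae01dbf8c93617
  after D1: wrote 3B at 0x06 = beecae
  after D2: wrote 5B at 0x0c = 17e753fe93
  after D3: wrote 5B at 0x0e = 53fe932241
  after D4: wrote 3B at 0x03 = fe9322
query mem[0x0a]=0x17, mem[0x02]=0x5d, mem[0x12]=0x41, mem[0x0e]=0x53, mem[0x05]=0x22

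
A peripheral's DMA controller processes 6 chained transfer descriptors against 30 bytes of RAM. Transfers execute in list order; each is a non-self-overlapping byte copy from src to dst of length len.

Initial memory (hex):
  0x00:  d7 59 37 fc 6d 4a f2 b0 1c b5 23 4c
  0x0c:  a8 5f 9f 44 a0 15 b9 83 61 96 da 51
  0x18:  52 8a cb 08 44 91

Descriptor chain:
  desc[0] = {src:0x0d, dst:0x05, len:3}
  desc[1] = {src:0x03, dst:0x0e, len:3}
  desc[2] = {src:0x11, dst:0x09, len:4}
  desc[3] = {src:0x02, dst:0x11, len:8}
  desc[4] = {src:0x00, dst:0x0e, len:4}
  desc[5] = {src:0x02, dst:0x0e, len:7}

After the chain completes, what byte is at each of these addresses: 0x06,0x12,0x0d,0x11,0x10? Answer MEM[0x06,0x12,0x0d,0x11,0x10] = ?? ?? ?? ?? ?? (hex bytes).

MEM[0x06,0x12,0x0d,0x11,0x10] = 9f 9f 5f 5f 6d

#0 dst[0x05+3] := {0x5f,0x9f,0x44}
#1 dst[0x0e+3] := {0xfc,0x6d,0x5f}
#2 dst[0x09+4] := {0x15,0xb9,0x83,0x61}
#3 dst[0x11+8] := {0x37,0xfc,0x6d,0x5f,0x9f,0x44,0x1c,0x15}
#4 dst[0x0e+4] := {0xd7,0x59,0x37,0xfc}
#5 dst[0x0e+7] := {0x37,0xfc,0x6d,0x5f,0x9f,0x44,0x1c}
query mem[0x06]=0x9f, mem[0x12]=0x9f, mem[0x0d]=0x5f, mem[0x11]=0x5f, mem[0x10]=0x6d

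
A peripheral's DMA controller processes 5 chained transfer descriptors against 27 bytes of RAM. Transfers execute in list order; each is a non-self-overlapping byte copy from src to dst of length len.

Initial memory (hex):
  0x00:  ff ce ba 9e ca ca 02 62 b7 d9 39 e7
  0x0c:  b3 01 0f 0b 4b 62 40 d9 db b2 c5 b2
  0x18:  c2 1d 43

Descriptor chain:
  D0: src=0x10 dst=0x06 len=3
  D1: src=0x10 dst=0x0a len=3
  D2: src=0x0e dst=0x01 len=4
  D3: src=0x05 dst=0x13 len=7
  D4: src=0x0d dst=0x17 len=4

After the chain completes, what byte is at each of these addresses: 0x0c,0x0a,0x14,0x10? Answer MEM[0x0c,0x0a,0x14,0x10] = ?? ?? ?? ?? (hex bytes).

MEM[0x0c,0x0a,0x14,0x10] = 40 4b 4b 4b

#0 dst[0x06+3] := {0x4b,0x62,0x40}
#1 dst[0x0a+3] := {0x4b,0x62,0x40}
#2 dst[0x01+4] := {0x0f,0x0b,0x4b,0x62}
#3 dst[0x13+7] := {0xca,0x4b,0x62,0x40,0xd9,0x4b,0x62}
#4 dst[0x17+4] := {0x01,0x0f,0x0b,0x4b}
query mem[0x0c]=0x40, mem[0x0a]=0x4b, mem[0x14]=0x4b, mem[0x10]=0x4b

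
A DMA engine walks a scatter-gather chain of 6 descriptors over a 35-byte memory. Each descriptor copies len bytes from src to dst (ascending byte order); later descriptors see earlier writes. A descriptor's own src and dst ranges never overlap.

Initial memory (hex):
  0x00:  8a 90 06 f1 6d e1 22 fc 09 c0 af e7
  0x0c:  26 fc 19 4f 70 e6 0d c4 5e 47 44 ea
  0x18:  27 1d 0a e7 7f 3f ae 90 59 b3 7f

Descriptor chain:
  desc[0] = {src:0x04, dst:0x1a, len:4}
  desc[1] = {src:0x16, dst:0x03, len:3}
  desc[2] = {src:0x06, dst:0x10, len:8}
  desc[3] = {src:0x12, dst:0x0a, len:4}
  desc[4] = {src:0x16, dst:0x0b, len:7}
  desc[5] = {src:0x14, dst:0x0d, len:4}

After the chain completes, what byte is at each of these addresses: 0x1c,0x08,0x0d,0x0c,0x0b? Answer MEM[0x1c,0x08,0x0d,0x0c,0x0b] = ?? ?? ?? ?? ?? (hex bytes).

D0: mem[0x1a..0x1d] <- [6d e1 22 fc]
D1: mem[0x03..0x05] <- [44 ea 27]
D2: mem[0x10..0x17] <- [22 fc 09 c0 af e7 26 fc]
D3: mem[0x0a..0x0d] <- [09 c0 af e7]
D4: mem[0x0b..0x11] <- [26 fc 27 1d 6d e1 22]
D5: mem[0x0d..0x10] <- [af e7 26 fc]
query mem[0x1c]=0x22, mem[0x08]=0x09, mem[0x0d]=0xaf, mem[0x0c]=0xfc, mem[0x0b]=0x26

MEM[0x1c,0x08,0x0d,0x0c,0x0b] = 22 09 af fc 26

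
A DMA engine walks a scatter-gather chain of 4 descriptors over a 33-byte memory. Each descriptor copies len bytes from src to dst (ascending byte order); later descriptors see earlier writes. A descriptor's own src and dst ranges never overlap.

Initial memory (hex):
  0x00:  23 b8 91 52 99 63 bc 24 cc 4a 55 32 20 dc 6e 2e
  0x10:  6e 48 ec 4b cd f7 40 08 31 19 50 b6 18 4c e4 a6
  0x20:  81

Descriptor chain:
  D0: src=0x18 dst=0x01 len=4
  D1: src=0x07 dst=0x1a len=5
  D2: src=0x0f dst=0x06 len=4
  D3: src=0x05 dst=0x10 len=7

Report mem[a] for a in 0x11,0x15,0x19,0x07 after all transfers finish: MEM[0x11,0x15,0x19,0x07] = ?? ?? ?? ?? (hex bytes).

D0: mem[0x01..0x04] <- [31 19 50 b6]
D1: mem[0x1a..0x1e] <- [24 cc 4a 55 32]
D2: mem[0x06..0x09] <- [2e 6e 48 ec]
D3: mem[0x10..0x16] <- [63 2e 6e 48 ec 55 32]
query mem[0x11]=0x2e, mem[0x15]=0x55, mem[0x19]=0x19, mem[0x07]=0x6e

MEM[0x11,0x15,0x19,0x07] = 2e 55 19 6e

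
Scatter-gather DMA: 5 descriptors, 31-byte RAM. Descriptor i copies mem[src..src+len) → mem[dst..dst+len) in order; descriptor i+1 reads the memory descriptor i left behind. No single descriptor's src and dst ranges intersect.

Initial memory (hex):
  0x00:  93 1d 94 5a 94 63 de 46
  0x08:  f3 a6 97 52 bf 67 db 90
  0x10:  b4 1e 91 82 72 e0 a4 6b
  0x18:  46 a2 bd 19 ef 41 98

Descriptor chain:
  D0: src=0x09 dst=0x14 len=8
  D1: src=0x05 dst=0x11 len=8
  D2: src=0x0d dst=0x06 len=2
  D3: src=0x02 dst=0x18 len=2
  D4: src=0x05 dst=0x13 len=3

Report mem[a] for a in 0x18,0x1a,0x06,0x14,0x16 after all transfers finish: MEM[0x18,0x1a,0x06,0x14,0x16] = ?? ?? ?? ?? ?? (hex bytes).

  after D0: wrote 8B at 0x14 = a69752bf67db90b4
  after D1: wrote 8B at 0x11 = 63de46f3a69752bf
  after D2: wrote 2B at 0x06 = 67db
  after D3: wrote 2B at 0x18 = 945a
  after D4: wrote 3B at 0x13 = 6367db
query mem[0x18]=0x94, mem[0x1a]=0x90, mem[0x06]=0x67, mem[0x14]=0x67, mem[0x16]=0x97

MEM[0x18,0x1a,0x06,0x14,0x16] = 94 90 67 67 97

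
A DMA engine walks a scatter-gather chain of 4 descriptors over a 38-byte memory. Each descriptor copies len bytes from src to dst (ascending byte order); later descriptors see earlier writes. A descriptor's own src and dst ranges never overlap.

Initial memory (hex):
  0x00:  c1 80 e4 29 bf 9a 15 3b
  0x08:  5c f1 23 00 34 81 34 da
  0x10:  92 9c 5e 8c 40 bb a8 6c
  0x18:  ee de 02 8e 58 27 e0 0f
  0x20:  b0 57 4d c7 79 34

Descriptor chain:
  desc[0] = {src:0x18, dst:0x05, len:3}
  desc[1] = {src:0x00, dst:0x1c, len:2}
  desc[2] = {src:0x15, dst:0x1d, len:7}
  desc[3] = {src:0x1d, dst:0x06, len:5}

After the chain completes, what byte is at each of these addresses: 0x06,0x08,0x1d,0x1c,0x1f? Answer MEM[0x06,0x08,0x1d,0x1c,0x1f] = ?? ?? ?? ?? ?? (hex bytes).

MEM[0x06,0x08,0x1d,0x1c,0x1f] = bb 6c bb c1 6c

D0: mem[0x05..0x07] <- [ee de 02]
D1: mem[0x1c..0x1d] <- [c1 80]
D2: mem[0x1d..0x23] <- [bb a8 6c ee de 02 8e]
D3: mem[0x06..0x0a] <- [bb a8 6c ee de]
query mem[0x06]=0xbb, mem[0x08]=0x6c, mem[0x1d]=0xbb, mem[0x1c]=0xc1, mem[0x1f]=0x6c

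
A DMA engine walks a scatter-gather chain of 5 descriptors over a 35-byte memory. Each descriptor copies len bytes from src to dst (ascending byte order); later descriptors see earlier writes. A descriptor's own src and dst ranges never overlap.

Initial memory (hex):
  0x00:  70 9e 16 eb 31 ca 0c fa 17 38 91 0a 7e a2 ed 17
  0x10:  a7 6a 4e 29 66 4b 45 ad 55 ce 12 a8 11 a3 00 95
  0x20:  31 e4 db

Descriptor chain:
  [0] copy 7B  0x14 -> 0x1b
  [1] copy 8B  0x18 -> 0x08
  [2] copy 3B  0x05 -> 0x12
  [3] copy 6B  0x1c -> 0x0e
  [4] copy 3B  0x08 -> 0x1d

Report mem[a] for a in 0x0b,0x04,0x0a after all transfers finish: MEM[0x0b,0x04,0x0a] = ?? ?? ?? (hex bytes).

MEM[0x0b,0x04,0x0a] = 66 31 12

D0: mem[0x1b..0x21] <- [66 4b 45 ad 55 ce 12]
D1: mem[0x08..0x0f] <- [55 ce 12 66 4b 45 ad 55]
D2: mem[0x12..0x14] <- [ca 0c fa]
D3: mem[0x0e..0x13] <- [4b 45 ad 55 ce 12]
D4: mem[0x1d..0x1f] <- [55 ce 12]
query mem[0x0b]=0x66, mem[0x04]=0x31, mem[0x0a]=0x12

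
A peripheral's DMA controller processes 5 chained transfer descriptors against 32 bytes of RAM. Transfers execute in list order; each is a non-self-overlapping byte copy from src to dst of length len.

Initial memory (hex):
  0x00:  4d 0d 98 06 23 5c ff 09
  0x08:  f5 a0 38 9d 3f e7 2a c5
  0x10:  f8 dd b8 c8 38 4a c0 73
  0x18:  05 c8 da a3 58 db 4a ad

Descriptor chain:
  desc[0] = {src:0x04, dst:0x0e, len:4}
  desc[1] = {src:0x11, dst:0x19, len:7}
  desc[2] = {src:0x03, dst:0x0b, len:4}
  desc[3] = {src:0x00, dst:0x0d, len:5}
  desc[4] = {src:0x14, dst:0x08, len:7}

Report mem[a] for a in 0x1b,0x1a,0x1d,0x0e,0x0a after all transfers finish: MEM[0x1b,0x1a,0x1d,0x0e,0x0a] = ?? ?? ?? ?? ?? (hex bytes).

#0 dst[0x0e+4] := {0x23,0x5c,0xff,0x09}
#1 dst[0x19+7] := {0x09,0xb8,0xc8,0x38,0x4a,0xc0,0x73}
#2 dst[0x0b+4] := {0x06,0x23,0x5c,0xff}
#3 dst[0x0d+5] := {0x4d,0x0d,0x98,0x06,0x23}
#4 dst[0x08+7] := {0x38,0x4a,0xc0,0x73,0x05,0x09,0xb8}
query mem[0x1b]=0xc8, mem[0x1a]=0xb8, mem[0x1d]=0x4a, mem[0x0e]=0xb8, mem[0x0a]=0xc0

MEM[0x1b,0x1a,0x1d,0x0e,0x0a] = c8 b8 4a b8 c0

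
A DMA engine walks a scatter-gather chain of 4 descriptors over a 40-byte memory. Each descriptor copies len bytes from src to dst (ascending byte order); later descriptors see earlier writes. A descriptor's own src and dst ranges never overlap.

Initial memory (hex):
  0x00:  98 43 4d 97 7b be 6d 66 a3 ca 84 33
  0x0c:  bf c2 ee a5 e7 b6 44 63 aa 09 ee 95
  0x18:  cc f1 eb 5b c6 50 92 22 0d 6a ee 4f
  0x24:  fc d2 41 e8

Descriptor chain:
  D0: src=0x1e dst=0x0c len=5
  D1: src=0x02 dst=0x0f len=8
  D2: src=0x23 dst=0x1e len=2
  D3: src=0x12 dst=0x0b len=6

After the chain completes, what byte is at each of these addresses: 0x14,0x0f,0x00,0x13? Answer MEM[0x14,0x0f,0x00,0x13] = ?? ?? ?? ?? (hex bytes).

[0] 0x1e->0x0c len=5 : 92 22 0d 6a ee
[1] 0x02->0x0f len=8 : 4d 97 7b be 6d 66 a3 ca
[2] 0x23->0x1e len=2 : 4f fc
[3] 0x12->0x0b len=6 : be 6d 66 a3 ca 95
query mem[0x14]=0x66, mem[0x0f]=0xca, mem[0x00]=0x98, mem[0x13]=0x6d

MEM[0x14,0x0f,0x00,0x13] = 66 ca 98 6d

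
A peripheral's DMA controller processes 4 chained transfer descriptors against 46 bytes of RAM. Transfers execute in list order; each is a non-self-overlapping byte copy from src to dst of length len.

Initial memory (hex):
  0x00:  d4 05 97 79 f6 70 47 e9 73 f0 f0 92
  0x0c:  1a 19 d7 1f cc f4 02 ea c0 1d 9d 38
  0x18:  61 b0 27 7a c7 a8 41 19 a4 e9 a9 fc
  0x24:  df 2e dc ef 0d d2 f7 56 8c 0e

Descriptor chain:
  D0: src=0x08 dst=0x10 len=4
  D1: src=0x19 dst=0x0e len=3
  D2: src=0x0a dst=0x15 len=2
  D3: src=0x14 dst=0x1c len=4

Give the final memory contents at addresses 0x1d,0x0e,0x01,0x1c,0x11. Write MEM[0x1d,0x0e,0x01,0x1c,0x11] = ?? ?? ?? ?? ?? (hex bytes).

#0 dst[0x10+4] := {0x73,0xf0,0xf0,0x92}
#1 dst[0x0e+3] := {0xb0,0x27,0x7a}
#2 dst[0x15+2] := {0xf0,0x92}
#3 dst[0x1c+4] := {0xc0,0xf0,0x92,0x38}
query mem[0x1d]=0xf0, mem[0x0e]=0xb0, mem[0x01]=0x05, mem[0x1c]=0xc0, mem[0x11]=0xf0

MEM[0x1d,0x0e,0x01,0x1c,0x11] = f0 b0 05 c0 f0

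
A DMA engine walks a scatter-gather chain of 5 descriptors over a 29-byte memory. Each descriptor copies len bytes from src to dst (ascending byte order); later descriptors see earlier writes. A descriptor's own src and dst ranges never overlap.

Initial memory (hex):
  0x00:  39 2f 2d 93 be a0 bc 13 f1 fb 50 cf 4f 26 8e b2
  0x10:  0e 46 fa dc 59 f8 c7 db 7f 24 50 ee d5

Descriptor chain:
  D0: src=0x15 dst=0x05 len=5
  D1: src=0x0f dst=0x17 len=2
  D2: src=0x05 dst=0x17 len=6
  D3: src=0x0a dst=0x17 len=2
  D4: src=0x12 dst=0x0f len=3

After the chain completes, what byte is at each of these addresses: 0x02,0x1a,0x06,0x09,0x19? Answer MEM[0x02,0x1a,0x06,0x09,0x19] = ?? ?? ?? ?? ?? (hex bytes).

D0: mem[0x05..0x09] <- [f8 c7 db 7f 24]
D1: mem[0x17..0x18] <- [b2 0e]
D2: mem[0x17..0x1c] <- [f8 c7 db 7f 24 50]
D3: mem[0x17..0x18] <- [50 cf]
D4: mem[0x0f..0x11] <- [fa dc 59]
query mem[0x02]=0x2d, mem[0x1a]=0x7f, mem[0x06]=0xc7, mem[0x09]=0x24, mem[0x19]=0xdb

MEM[0x02,0x1a,0x06,0x09,0x19] = 2d 7f c7 24 db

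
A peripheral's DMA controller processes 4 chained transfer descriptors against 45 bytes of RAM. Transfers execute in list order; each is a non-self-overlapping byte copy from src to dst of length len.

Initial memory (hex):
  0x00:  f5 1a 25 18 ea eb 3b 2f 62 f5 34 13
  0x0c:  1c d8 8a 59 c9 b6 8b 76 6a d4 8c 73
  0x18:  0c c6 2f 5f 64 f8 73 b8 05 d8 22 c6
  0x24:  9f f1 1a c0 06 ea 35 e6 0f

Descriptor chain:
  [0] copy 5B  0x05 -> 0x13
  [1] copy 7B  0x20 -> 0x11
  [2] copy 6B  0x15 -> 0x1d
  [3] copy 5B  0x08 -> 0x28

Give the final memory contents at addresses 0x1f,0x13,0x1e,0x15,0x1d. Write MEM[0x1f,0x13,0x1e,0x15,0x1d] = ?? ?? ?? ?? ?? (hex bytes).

[0] 0x05->0x13 len=5 : eb 3b 2f 62 f5
[1] 0x20->0x11 len=7 : 05 d8 22 c6 9f f1 1a
[2] 0x15->0x1d len=6 : 9f f1 1a 0c c6 2f
[3] 0x08->0x28 len=5 : 62 f5 34 13 1c
query mem[0x1f]=0x1a, mem[0x13]=0x22, mem[0x1e]=0xf1, mem[0x15]=0x9f, mem[0x1d]=0x9f

MEM[0x1f,0x13,0x1e,0x15,0x1d] = 1a 22 f1 9f 9f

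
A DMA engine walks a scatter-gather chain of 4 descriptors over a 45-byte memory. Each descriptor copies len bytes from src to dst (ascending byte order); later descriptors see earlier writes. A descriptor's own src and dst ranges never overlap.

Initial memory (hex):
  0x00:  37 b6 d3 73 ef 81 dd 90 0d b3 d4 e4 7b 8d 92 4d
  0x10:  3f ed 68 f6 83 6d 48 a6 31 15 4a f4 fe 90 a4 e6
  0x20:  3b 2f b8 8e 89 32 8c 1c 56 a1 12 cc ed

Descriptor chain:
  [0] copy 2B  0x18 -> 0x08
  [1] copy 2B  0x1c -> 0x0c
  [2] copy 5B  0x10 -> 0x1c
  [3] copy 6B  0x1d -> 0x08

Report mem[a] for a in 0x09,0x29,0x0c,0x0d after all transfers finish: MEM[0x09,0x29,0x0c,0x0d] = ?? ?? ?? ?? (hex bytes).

  after D0: wrote 2B at 0x08 = 3115
  after D1: wrote 2B at 0x0c = fe90
  after D2: wrote 5B at 0x1c = 3fed68f683
  after D3: wrote 6B at 0x08 = ed68f6832fb8
query mem[0x09]=0x68, mem[0x29]=0xa1, mem[0x0c]=0x2f, mem[0x0d]=0xb8

MEM[0x09,0x29,0x0c,0x0d] = 68 a1 2f b8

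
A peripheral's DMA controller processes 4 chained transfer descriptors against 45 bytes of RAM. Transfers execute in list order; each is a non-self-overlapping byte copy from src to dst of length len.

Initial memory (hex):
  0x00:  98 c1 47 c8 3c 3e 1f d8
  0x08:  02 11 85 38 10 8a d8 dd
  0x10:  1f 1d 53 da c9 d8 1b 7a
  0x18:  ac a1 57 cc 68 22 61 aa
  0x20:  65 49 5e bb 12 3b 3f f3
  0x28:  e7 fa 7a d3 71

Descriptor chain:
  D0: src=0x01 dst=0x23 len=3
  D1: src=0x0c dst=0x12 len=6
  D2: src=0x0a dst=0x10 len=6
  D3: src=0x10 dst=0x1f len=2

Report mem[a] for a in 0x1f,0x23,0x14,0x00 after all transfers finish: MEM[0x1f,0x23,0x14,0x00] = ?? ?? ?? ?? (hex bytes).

  after D0: wrote 3B at 0x23 = c147c8
  after D1: wrote 6B at 0x12 = 108ad8dd1f1d
  after D2: wrote 6B at 0x10 = 8538108ad8dd
  after D3: wrote 2B at 0x1f = 8538
query mem[0x1f]=0x85, mem[0x23]=0xc1, mem[0x14]=0xd8, mem[0x00]=0x98

MEM[0x1f,0x23,0x14,0x00] = 85 c1 d8 98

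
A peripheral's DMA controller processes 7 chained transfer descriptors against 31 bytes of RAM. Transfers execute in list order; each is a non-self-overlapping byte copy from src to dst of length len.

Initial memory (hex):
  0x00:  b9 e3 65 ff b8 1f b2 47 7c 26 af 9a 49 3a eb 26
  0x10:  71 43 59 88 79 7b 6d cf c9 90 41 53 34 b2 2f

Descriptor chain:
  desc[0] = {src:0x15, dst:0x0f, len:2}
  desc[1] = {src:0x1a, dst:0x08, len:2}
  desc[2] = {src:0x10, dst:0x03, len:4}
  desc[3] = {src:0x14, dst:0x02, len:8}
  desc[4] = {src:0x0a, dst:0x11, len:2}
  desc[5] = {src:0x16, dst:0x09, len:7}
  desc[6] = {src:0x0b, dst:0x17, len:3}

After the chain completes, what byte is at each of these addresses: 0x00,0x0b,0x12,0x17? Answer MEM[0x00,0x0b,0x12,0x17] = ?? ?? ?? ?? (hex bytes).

MEM[0x00,0x0b,0x12,0x17] = b9 c9 9a c9

D0: mem[0x0f..0x10] <- [7b 6d]
D1: mem[0x08..0x09] <- [41 53]
D2: mem[0x03..0x06] <- [6d 43 59 88]
D3: mem[0x02..0x09] <- [79 7b 6d cf c9 90 41 53]
D4: mem[0x11..0x12] <- [af 9a]
D5: mem[0x09..0x0f] <- [6d cf c9 90 41 53 34]
D6: mem[0x17..0x19] <- [c9 90 41]
query mem[0x00]=0xb9, mem[0x0b]=0xc9, mem[0x12]=0x9a, mem[0x17]=0xc9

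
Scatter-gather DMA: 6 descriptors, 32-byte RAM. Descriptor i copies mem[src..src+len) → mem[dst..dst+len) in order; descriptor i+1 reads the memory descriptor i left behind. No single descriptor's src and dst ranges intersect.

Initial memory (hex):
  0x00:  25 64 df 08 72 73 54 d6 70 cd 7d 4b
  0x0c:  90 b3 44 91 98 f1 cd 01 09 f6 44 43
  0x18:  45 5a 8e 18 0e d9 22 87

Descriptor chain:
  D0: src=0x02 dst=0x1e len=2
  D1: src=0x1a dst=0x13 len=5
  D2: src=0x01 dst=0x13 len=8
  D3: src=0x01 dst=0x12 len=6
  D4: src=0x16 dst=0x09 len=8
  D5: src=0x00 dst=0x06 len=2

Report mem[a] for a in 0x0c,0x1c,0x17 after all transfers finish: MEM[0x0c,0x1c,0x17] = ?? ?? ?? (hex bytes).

MEM[0x0c,0x1c,0x17] = d6 0e 54

#0 dst[0x1e+2] := {0xdf,0x08}
#1 dst[0x13+5] := {0x8e,0x18,0x0e,0xd9,0xdf}
#2 dst[0x13+8] := {0x64,0xdf,0x08,0x72,0x73,0x54,0xd6,0x70}
#3 dst[0x12+6] := {0x64,0xdf,0x08,0x72,0x73,0x54}
#4 dst[0x09+8] := {0x73,0x54,0x54,0xd6,0x70,0x18,0x0e,0xd9}
#5 dst[0x06+2] := {0x25,0x64}
query mem[0x0c]=0xd6, mem[0x1c]=0x0e, mem[0x17]=0x54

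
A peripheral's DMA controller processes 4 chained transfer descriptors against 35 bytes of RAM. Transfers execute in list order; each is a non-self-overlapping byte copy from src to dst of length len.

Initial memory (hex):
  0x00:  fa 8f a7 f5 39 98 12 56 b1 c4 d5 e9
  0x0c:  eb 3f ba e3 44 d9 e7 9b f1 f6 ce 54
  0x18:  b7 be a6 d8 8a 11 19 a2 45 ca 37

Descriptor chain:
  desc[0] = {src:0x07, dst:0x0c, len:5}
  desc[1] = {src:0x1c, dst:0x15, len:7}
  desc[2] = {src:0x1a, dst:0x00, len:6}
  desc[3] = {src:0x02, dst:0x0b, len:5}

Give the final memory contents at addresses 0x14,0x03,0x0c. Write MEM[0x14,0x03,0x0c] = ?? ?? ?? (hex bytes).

[0] 0x07->0x0c len=5 : 56 b1 c4 d5 e9
[1] 0x1c->0x15 len=7 : 8a 11 19 a2 45 ca 37
[2] 0x1a->0x00 len=6 : ca 37 8a 11 19 a2
[3] 0x02->0x0b len=5 : 8a 11 19 a2 12
query mem[0x14]=0xf1, mem[0x03]=0x11, mem[0x0c]=0x11

MEM[0x14,0x03,0x0c] = f1 11 11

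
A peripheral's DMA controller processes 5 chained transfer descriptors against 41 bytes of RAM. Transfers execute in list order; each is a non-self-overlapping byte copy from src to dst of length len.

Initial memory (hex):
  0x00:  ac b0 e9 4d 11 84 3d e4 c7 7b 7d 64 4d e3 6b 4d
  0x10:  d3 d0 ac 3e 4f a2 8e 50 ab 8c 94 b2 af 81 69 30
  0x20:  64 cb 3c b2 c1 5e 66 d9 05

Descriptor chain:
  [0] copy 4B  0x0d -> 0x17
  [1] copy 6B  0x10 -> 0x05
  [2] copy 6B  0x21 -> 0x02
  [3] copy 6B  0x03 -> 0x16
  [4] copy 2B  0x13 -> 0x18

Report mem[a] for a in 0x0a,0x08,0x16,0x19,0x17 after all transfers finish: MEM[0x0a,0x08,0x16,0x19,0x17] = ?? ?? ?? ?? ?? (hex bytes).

D0: mem[0x17..0x1a] <- [e3 6b 4d d3]
D1: mem[0x05..0x0a] <- [d3 d0 ac 3e 4f a2]
D2: mem[0x02..0x07] <- [cb 3c b2 c1 5e 66]
D3: mem[0x16..0x1b] <- [3c b2 c1 5e 66 3e]
D4: mem[0x18..0x19] <- [3e 4f]
query mem[0x0a]=0xa2, mem[0x08]=0x3e, mem[0x16]=0x3c, mem[0x19]=0x4f, mem[0x17]=0xb2

MEM[0x0a,0x08,0x16,0x19,0x17] = a2 3e 3c 4f b2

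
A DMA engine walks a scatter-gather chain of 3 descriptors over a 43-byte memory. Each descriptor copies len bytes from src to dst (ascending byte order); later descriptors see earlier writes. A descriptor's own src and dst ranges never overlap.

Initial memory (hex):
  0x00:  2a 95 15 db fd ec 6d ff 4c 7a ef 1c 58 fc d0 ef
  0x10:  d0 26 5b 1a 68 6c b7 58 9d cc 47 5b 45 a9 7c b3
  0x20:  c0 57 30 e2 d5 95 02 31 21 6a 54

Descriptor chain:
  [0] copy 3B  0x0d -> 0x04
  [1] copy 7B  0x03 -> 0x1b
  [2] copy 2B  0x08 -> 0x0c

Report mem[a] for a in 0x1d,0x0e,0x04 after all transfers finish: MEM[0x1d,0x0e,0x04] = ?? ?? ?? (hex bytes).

  after D0: wrote 3B at 0x04 = fcd0ef
  after D1: wrote 7B at 0x1b = dbfcd0efff4c7a
  after D2: wrote 2B at 0x0c = 4c7a
query mem[0x1d]=0xd0, mem[0x0e]=0xd0, mem[0x04]=0xfc

MEM[0x1d,0x0e,0x04] = d0 d0 fc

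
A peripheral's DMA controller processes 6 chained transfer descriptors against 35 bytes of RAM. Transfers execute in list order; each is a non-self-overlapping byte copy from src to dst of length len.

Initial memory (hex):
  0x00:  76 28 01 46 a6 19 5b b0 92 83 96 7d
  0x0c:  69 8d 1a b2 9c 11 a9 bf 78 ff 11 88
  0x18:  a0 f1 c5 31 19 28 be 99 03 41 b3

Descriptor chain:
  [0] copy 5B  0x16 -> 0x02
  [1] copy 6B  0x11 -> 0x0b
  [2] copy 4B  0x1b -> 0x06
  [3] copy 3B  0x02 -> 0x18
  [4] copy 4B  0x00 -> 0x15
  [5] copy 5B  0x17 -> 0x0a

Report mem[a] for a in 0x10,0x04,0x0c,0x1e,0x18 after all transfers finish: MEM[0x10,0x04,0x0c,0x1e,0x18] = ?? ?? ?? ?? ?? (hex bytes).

MEM[0x10,0x04,0x0c,0x1e,0x18] = 11 a0 88 be 88

#0 dst[0x02+5] := {0x11,0x88,0xa0,0xf1,0xc5}
#1 dst[0x0b+6] := {0x11,0xa9,0xbf,0x78,0xff,0x11}
#2 dst[0x06+4] := {0x31,0x19,0x28,0xbe}
#3 dst[0x18+3] := {0x11,0x88,0xa0}
#4 dst[0x15+4] := {0x76,0x28,0x11,0x88}
#5 dst[0x0a+5] := {0x11,0x88,0x88,0xa0,0x31}
query mem[0x10]=0x11, mem[0x04]=0xa0, mem[0x0c]=0x88, mem[0x1e]=0xbe, mem[0x18]=0x88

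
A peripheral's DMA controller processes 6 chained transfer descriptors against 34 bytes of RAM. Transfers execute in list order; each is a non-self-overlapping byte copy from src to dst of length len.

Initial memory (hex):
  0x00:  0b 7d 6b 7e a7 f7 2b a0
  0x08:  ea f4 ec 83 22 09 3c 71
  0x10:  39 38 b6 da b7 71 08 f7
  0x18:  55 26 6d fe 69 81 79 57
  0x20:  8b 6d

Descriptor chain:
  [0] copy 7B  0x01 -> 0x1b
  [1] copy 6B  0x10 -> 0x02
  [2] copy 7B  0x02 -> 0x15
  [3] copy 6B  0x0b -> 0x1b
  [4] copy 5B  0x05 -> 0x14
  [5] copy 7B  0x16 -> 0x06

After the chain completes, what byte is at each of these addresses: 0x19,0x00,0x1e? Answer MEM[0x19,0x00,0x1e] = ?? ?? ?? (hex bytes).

[0] 0x01->0x1b len=7 : 7d 6b 7e a7 f7 2b a0
[1] 0x10->0x02 len=6 : 39 38 b6 da b7 71
[2] 0x02->0x15 len=7 : 39 38 b6 da b7 71 ea
[3] 0x0b->0x1b len=6 : 83 22 09 3c 71 39
[4] 0x05->0x14 len=5 : da b7 71 ea f4
[5] 0x16->0x06 len=7 : 71 ea f4 b7 71 83 22
query mem[0x19]=0xb7, mem[0x00]=0x0b, mem[0x1e]=0x3c

MEM[0x19,0x00,0x1e] = b7 0b 3c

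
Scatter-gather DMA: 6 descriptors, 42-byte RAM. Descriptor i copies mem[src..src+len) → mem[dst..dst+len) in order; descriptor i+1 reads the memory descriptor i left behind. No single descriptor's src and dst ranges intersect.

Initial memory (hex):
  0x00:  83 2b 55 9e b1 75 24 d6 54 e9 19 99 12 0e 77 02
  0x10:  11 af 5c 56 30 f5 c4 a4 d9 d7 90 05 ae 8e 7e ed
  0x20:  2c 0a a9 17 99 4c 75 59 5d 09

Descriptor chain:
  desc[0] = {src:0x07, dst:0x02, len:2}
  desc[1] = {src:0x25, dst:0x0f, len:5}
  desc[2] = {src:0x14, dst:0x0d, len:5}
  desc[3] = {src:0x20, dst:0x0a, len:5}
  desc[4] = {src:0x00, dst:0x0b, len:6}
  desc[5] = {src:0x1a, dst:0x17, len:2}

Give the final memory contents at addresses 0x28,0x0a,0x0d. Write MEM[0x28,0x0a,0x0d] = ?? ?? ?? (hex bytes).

MEM[0x28,0x0a,0x0d] = 5d 2c d6

  after D0: wrote 2B at 0x02 = d654
  after D1: wrote 5B at 0x0f = 4c75595d09
  after D2: wrote 5B at 0x0d = 30f5c4a4d9
  after D3: wrote 5B at 0x0a = 2c0aa91799
  after D4: wrote 6B at 0x0b = 832bd654b175
  after D5: wrote 2B at 0x17 = 9005
query mem[0x28]=0x5d, mem[0x0a]=0x2c, mem[0x0d]=0xd6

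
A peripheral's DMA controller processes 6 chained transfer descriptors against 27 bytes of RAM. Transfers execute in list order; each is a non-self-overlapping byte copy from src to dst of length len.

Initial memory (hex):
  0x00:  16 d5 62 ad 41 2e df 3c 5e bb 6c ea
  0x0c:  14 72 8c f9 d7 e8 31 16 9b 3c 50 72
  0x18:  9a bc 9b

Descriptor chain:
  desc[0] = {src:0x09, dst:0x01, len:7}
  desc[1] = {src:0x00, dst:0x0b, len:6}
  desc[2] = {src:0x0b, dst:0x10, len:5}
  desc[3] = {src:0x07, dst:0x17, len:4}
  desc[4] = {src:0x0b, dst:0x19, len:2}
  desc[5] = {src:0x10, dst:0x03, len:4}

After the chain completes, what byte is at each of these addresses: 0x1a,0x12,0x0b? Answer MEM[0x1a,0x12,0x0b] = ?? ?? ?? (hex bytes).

MEM[0x1a,0x12,0x0b] = bb 6c 16

[0] 0x09->0x01 len=7 : bb 6c ea 14 72 8c f9
[1] 0x00->0x0b len=6 : 16 bb 6c ea 14 72
[2] 0x0b->0x10 len=5 : 16 bb 6c ea 14
[3] 0x07->0x17 len=4 : f9 5e bb 6c
[4] 0x0b->0x19 len=2 : 16 bb
[5] 0x10->0x03 len=4 : 16 bb 6c ea
query mem[0x1a]=0xbb, mem[0x12]=0x6c, mem[0x0b]=0x16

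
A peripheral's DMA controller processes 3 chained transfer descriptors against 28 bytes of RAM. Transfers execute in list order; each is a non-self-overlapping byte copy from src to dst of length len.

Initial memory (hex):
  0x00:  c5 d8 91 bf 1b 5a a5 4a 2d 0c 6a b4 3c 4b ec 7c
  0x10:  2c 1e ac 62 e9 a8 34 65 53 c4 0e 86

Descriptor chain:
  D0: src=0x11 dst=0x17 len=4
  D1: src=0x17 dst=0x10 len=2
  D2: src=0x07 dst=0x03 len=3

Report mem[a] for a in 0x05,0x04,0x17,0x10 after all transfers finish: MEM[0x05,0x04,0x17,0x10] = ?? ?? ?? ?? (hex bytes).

  after D0: wrote 4B at 0x17 = 1eac62e9
  after D1: wrote 2B at 0x10 = 1eac
  after D2: wrote 3B at 0x03 = 4a2d0c
query mem[0x05]=0x0c, mem[0x04]=0x2d, mem[0x17]=0x1e, mem[0x10]=0x1e

MEM[0x05,0x04,0x17,0x10] = 0c 2d 1e 1e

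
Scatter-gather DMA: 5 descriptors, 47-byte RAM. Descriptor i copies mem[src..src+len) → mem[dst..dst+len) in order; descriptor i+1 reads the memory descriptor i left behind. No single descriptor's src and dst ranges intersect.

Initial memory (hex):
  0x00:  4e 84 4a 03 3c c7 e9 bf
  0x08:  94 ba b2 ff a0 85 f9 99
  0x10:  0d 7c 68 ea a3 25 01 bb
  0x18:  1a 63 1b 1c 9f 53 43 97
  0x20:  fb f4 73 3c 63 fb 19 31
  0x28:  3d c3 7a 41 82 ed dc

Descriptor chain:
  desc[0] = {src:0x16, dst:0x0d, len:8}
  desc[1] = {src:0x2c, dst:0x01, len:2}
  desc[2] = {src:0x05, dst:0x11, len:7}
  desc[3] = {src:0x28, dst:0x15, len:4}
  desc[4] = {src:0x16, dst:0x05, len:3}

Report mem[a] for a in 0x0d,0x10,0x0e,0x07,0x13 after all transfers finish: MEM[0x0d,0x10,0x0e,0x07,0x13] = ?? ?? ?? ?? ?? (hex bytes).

MEM[0x0d,0x10,0x0e,0x07,0x13] = 01 63 bb 41 bf

#0 dst[0x0d+8] := {0x01,0xbb,0x1a,0x63,0x1b,0x1c,0x9f,0x53}
#1 dst[0x01+2] := {0x82,0xed}
#2 dst[0x11+7] := {0xc7,0xe9,0xbf,0x94,0xba,0xb2,0xff}
#3 dst[0x15+4] := {0x3d,0xc3,0x7a,0x41}
#4 dst[0x05+3] := {0xc3,0x7a,0x41}
query mem[0x0d]=0x01, mem[0x10]=0x63, mem[0x0e]=0xbb, mem[0x07]=0x41, mem[0x13]=0xbf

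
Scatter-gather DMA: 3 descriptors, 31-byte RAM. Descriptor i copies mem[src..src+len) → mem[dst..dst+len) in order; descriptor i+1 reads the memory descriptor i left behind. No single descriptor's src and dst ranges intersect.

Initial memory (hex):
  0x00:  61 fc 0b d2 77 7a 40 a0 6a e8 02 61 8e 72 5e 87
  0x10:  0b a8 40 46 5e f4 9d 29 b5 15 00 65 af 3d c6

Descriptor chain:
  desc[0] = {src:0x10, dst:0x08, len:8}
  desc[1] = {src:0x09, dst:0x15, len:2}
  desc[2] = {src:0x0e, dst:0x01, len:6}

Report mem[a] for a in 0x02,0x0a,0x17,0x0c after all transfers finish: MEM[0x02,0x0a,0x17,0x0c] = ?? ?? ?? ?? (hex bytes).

MEM[0x02,0x0a,0x17,0x0c] = 29 40 29 5e

  after D0: wrote 8B at 0x08 = 0ba840465ef49d29
  after D1: wrote 2B at 0x15 = a840
  after D2: wrote 6B at 0x01 = 9d290ba84046
query mem[0x02]=0x29, mem[0x0a]=0x40, mem[0x17]=0x29, mem[0x0c]=0x5e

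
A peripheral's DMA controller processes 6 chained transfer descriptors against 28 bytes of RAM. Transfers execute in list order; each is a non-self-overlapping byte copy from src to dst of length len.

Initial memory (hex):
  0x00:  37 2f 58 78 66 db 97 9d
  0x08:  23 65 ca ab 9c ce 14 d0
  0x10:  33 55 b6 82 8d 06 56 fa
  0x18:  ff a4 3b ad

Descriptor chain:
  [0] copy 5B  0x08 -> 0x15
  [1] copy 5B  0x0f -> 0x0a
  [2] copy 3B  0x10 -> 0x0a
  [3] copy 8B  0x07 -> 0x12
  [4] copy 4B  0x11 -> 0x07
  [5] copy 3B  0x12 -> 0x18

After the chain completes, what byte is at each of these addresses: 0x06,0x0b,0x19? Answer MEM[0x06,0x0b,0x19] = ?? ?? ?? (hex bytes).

MEM[0x06,0x0b,0x19] = 97 55 23

#0 dst[0x15+5] := {0x23,0x65,0xca,0xab,0x9c}
#1 dst[0x0a+5] := {0xd0,0x33,0x55,0xb6,0x82}
#2 dst[0x0a+3] := {0x33,0x55,0xb6}
#3 dst[0x12+8] := {0x9d,0x23,0x65,0x33,0x55,0xb6,0xb6,0x82}
#4 dst[0x07+4] := {0x55,0x9d,0x23,0x65}
#5 dst[0x18+3] := {0x9d,0x23,0x65}
query mem[0x06]=0x97, mem[0x0b]=0x55, mem[0x19]=0x23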